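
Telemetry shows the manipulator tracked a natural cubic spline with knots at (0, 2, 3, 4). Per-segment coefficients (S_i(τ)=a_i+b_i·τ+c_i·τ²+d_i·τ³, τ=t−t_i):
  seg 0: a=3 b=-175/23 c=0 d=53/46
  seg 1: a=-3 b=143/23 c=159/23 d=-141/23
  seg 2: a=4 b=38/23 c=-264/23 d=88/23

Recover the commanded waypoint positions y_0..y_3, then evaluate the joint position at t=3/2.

y_0=3 y_1=-3 y_2=4 y_3=-2
S(3/2) = -1665/368

y_0 = S_0(0) = a_0 = 3
y_1 = S_1(0) = a_1 = -3
y_2 = S_2(0) = a_2 = 4
y_3 = S_2(1) = -2
t_q=3/2 is in segment 0 (τ=3/2); S_0(τ)=-1665/368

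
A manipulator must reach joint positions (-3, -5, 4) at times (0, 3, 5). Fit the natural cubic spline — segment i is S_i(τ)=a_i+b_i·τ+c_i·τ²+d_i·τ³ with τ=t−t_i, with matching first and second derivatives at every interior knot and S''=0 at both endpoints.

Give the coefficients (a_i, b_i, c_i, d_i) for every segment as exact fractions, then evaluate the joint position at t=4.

  seg 0: a=-3 b=-133/60 c=0 d=31/180
  seg 1: a=-5 b=73/30 c=31/20 d=-31/120
S(4) = -51/40

Δ: Δ0=-2/3, Δ1=9/2
row 1: diag=10, rhs=31; c'=1/5, d'=31/10
back: M1=31/10
M: M0=0, M1=31/10, M2=0
seg 0: a=-3, c=M0/2=0, d=(M1−M0)/(6·3)=31/180, b=Δ0−h0·(2M0+M1)/6=-133/60
seg 1: a=-5, c=M1/2=31/20, d=(M2−M1)/(6·2)=-31/120, b=Δ1−h1·(2M1+M2)/6=73/30
t_q=4 → seg 1, τ=1; S=-5+73/30·τ+31/20·τ²+-31/120·τ³=-51/40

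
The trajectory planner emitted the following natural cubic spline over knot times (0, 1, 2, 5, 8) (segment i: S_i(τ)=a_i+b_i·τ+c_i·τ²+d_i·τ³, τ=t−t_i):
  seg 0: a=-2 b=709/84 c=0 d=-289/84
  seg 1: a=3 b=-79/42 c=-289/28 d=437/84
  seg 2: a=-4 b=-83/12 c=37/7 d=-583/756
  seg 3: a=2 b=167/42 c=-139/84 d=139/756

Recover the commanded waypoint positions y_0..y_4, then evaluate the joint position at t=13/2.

y_0 = S_0(0) = a_0 = -2
y_1 = S_1(0) = a_1 = 3
y_2 = S_2(0) = a_2 = -4
y_3 = S_3(0) = a_3 = 2
y_4 = S_3(3) = 4
t_q=13/2 is in segment 3 (τ=3/2); S_3(τ)=1089/224

y_0=-2 y_1=3 y_2=-4 y_3=2 y_4=4
S(13/2) = 1089/224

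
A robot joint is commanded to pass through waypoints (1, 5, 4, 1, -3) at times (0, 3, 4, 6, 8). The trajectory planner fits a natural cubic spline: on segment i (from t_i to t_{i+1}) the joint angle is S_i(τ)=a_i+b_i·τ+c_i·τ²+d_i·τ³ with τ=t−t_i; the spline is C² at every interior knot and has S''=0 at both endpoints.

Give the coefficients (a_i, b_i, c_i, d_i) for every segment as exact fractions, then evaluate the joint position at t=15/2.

  seg 0: a=1 b=2273/1032 c=0 d=-299/3096
  seg 1: a=5 b=-209/516 c=-299/344 d=283/1032
  seg 2: a=4 b=-1363/1032 c=-2/43 d=-89/4128
  seg 3: a=1 b=-911/516 c=-121/688 d=121/4128
S(15/2) = -21411/11008

Δ: Δ0=4/3, Δ1=-1, Δ2=-3/2, Δ3=-2
row 1: diag=8, rhs=-14; c'=1/8, d'=-7/4
row 2: denom=6−1·1/8=47/8; d'=(-3−1·-7/4)/(47/8)=-10/47
row 3: denom=8−2·16/47=344/47; d'=(-3−2·-10/47)/(344/47)=-121/344
back: M3=-121/344
back: M2=-10/47−16/47·-121/344=-4/43
back: M1=-7/4−1/8·-4/43=-299/172
M: M0=0, M1=-299/172, M2=-4/43, M3=-121/344, M4=0
seg 0: a=1, c=M0/2=0, d=(M1−M0)/(6·3)=-299/3096, b=Δ0−h0·(2M0+M1)/6=2273/1032
seg 1: a=5, c=M1/2=-299/344, d=(M2−M1)/(6·1)=283/1032, b=Δ1−h1·(2M1+M2)/6=-209/516
seg 2: a=4, c=M2/2=-2/43, d=(M3−M2)/(6·2)=-89/4128, b=Δ2−h2·(2M2+M3)/6=-1363/1032
seg 3: a=1, c=M3/2=-121/688, d=(M4−M3)/(6·2)=121/4128, b=Δ3−h3·(2M3+M4)/6=-911/516
t_q=15/2 → seg 3, τ=3/2; S=1+-911/516·τ+-121/688·τ²+121/4128·τ³=-21411/11008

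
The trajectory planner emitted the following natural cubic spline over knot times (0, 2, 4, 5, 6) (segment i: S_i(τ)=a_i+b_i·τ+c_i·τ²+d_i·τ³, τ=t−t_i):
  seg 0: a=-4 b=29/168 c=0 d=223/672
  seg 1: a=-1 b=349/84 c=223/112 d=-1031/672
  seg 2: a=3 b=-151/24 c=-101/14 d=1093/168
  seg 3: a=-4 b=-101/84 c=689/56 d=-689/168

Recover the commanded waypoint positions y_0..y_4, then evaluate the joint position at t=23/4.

y_0 = S_0(0) = a_0 = -4
y_1 = S_1(0) = a_1 = -1
y_2 = S_2(0) = a_2 = 3
y_3 = S_3(0) = a_3 = -4
y_4 = S_3(1) = 3
t_q=23/4 is in segment 3 (τ=3/4); S_3(τ)=1035/3584

y_0=-4 y_1=-1 y_2=3 y_3=-4 y_4=3
S(23/4) = 1035/3584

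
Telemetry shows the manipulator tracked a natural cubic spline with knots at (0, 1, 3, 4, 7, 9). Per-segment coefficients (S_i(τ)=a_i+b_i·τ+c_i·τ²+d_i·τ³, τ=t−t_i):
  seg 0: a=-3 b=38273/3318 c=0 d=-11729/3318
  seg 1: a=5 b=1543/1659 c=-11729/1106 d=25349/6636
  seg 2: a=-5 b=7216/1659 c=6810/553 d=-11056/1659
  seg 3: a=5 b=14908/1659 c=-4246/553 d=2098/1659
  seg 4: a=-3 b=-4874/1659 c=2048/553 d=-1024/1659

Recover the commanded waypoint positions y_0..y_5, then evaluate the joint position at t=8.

y_0=-3 y_1=5 y_2=-5 y_3=5 y_4=-3 y_5=1
S(8) = -1577/553

y_0 = S_0(0) = a_0 = -3
y_1 = S_1(0) = a_1 = 5
y_2 = S_2(0) = a_2 = -5
y_3 = S_3(0) = a_3 = 5
y_4 = S_4(0) = a_4 = -3
y_5 = S_4(2) = 1
t_q=8 is in segment 4 (τ=1); S_4(τ)=-1577/553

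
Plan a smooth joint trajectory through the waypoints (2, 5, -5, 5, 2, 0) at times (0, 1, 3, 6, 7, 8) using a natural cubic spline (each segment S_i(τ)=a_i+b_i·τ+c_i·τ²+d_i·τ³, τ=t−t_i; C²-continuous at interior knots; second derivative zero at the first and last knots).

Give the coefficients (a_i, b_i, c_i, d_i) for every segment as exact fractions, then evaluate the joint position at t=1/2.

  seg 0: a=2 b=557/114 c=0 d=-215/114
  seg 1: a=5 b=-44/57 c=-215/38 d=101/57
  seg 2: a=-5 b=-122/57 c=189/38 d=-359/342
  seg 3: a=5 b=-73/114 c=-85/19 d=241/114
  seg 4: a=2 b=-185/57 c=71/38 d=-71/114
S(1/2) = 1279/304

Δ: Δ0=3, Δ1=-5, Δ2=10/3, Δ3=-3, Δ4=-2
row 1: diag=6, rhs=-48; c'=1/3, d'=-8
row 2: denom=10−2·1/3=28/3; d'=(50−2·-8)/(28/3)=99/14
row 3: denom=8−3·9/28=197/28; d'=(-38−3·99/14)/(197/28)=-1658/197
row 4: denom=4−1·28/197=760/197; d'=(6−1·-1658/197)/(760/197)=71/19
back: M4=71/19
back: M3=-1658/197−28/197·71/19=-170/19
back: M2=99/14−9/28·-170/19=189/19
back: M1=-8−1/3·189/19=-215/19
M: M0=0, M1=-215/19, M2=189/19, M3=-170/19, M4=71/19, M5=0
seg 0: a=2, c=M0/2=0, d=(M1−M0)/(6·1)=-215/114, b=Δ0−h0·(2M0+M1)/6=557/114
seg 1: a=5, c=M1/2=-215/38, d=(M2−M1)/(6·2)=101/57, b=Δ1−h1·(2M1+M2)/6=-44/57
seg 2: a=-5, c=M2/2=189/38, d=(M3−M2)/(6·3)=-359/342, b=Δ2−h2·(2M2+M3)/6=-122/57
seg 3: a=5, c=M3/2=-85/19, d=(M4−M3)/(6·1)=241/114, b=Δ3−h3·(2M3+M4)/6=-73/114
seg 4: a=2, c=M4/2=71/38, d=(M5−M4)/(6·1)=-71/114, b=Δ4−h4·(2M4+M5)/6=-185/57
t_q=1/2 → seg 0, τ=1/2; S=2+557/114·τ+0·τ²+-215/114·τ³=1279/304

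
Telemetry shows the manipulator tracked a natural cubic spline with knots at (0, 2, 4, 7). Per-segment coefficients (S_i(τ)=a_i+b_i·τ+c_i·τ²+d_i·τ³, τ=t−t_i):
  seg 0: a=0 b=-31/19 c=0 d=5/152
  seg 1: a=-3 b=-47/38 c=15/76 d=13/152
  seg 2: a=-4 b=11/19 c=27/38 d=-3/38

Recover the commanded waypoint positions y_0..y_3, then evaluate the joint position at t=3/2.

y_0=0 y_1=-3 y_2=-4 y_3=2
S(3/2) = -2841/1216

y_0 = S_0(0) = a_0 = 0
y_1 = S_1(0) = a_1 = -3
y_2 = S_2(0) = a_2 = -4
y_3 = S_2(3) = 2
t_q=3/2 is in segment 0 (τ=3/2); S_0(τ)=-2841/1216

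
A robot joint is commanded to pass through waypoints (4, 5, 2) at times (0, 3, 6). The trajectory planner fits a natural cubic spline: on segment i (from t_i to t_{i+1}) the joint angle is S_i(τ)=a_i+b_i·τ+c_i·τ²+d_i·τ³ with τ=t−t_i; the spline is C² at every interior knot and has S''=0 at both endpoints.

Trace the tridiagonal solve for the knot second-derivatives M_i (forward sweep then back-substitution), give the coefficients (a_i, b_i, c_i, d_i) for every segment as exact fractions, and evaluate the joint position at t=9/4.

Δ: Δ0=1/3, Δ1=-1
row 1: diag=12, rhs=-8; c'=1/4, d'=-2/3
back: M1=-2/3
M: M0=0, M1=-2/3, M2=0
seg 0: a=4, c=M0/2=0, d=(M1−M0)/(6·3)=-1/27, b=Δ0−h0·(2M0+M1)/6=2/3
seg 1: a=5, c=M1/2=-1/3, d=(M2−M1)/(6·3)=1/27, b=Δ1−h1·(2M1+M2)/6=-1/3
t_q=9/4 → seg 0, τ=9/4; S=4+2/3·τ+0·τ²+-1/27·τ³=325/64

  seg 0: a=4 b=2/3 c=0 d=-1/27
  seg 1: a=5 b=-1/3 c=-1/3 d=1/27
S(9/4) = 325/64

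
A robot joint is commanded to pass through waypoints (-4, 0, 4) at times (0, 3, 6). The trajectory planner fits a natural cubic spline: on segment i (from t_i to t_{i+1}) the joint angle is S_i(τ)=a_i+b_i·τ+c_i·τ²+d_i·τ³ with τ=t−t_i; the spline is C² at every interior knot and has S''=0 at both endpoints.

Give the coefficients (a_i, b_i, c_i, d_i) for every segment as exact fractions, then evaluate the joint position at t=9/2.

Δ: Δ0=4/3, Δ1=4/3
row 1: diag=12, rhs=0; c'=1/4, d'=0
back: M1=0
M: M0=0, M1=0, M2=0
seg 0: a=-4, c=M0/2=0, d=(M1−M0)/(6·3)=0, b=Δ0−h0·(2M0+M1)/6=4/3
seg 1: a=0, c=M1/2=0, d=(M2−M1)/(6·3)=0, b=Δ1−h1·(2M1+M2)/6=4/3
t_q=9/2 → seg 1, τ=3/2; S=0+4/3·τ+0·τ²+0·τ³=2

  seg 0: a=-4 b=4/3 c=0 d=0
  seg 1: a=0 b=4/3 c=0 d=0
S(9/2) = 2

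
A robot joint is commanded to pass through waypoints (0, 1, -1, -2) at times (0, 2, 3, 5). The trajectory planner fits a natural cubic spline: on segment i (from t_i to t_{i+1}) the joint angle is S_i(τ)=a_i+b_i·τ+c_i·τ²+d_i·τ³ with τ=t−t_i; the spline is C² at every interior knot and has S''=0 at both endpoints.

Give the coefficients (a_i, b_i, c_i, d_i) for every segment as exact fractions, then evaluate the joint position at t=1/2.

  seg 0: a=0 b=101/70 c=0 d=-33/140
  seg 1: a=1 b=-97/70 c=-99/70 d=4/5
  seg 2: a=-1 b=-127/70 c=69/70 d=-23/140
S(1/2) = 155/224

Δ: Δ0=1/2, Δ1=-2, Δ2=-1/2
row 1: diag=6, rhs=-15; c'=1/6, d'=-5/2
row 2: denom=6−1·1/6=35/6; d'=(9−1·-5/2)/(35/6)=69/35
back: M2=69/35
back: M1=-5/2−1/6·69/35=-99/35
M: M0=0, M1=-99/35, M2=69/35, M3=0
seg 0: a=0, c=M0/2=0, d=(M1−M0)/(6·2)=-33/140, b=Δ0−h0·(2M0+M1)/6=101/70
seg 1: a=1, c=M1/2=-99/70, d=(M2−M1)/(6·1)=4/5, b=Δ1−h1·(2M1+M2)/6=-97/70
seg 2: a=-1, c=M2/2=69/70, d=(M3−M2)/(6·2)=-23/140, b=Δ2−h2·(2M2+M3)/6=-127/70
t_q=1/2 → seg 0, τ=1/2; S=0+101/70·τ+0·τ²+-33/140·τ³=155/224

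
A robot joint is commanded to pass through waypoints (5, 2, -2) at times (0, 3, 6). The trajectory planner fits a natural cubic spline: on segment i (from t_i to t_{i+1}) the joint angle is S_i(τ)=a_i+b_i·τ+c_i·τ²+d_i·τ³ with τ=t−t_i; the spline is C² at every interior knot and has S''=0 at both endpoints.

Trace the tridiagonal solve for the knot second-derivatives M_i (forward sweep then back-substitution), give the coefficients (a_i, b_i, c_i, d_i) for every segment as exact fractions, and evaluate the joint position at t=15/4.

Δ: Δ0=-1, Δ1=-4/3
row 1: diag=12, rhs=-2; c'=1/4, d'=-1/6
back: M1=-1/6
M: M0=0, M1=-1/6, M2=0
seg 0: a=5, c=M0/2=0, d=(M1−M0)/(6·3)=-1/108, b=Δ0−h0·(2M0+M1)/6=-11/12
seg 1: a=2, c=M1/2=-1/12, d=(M2−M1)/(6·3)=1/108, b=Δ1−h1·(2M1+M2)/6=-7/6
t_q=15/4 → seg 1, τ=3/4; S=2+-7/6·τ+-1/12·τ²+1/108·τ³=277/256

  seg 0: a=5 b=-11/12 c=0 d=-1/108
  seg 1: a=2 b=-7/6 c=-1/12 d=1/108
S(15/4) = 277/256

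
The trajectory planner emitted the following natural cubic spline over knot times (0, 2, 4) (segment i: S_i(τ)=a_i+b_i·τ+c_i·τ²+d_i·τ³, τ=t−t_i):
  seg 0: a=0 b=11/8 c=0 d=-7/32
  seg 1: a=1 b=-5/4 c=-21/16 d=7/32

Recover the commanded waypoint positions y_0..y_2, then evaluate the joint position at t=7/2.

y_0=0 y_1=1 y_2=-5
S(7/2) = -791/256

y_0 = S_0(0) = a_0 = 0
y_1 = S_1(0) = a_1 = 1
y_2 = S_1(2) = -5
t_q=7/2 is in segment 1 (τ=3/2); S_1(τ)=-791/256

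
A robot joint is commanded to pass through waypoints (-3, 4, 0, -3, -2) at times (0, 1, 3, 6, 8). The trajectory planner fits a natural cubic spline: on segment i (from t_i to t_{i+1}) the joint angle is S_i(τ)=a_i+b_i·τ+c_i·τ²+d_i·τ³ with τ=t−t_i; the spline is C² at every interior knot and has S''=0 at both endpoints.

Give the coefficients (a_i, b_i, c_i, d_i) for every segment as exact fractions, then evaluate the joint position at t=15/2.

  seg 0: a=-3 b=2186/253 c=0 d=-415/253
  seg 1: a=4 b=941/253 c=-1245/253 d=1043/1012
  seg 2: a=0 b=-910/253 c=639/506 d=-67/506
  seg 3: a=-3 b=205/506 c=18/253 d=-3/253
S(15/2) = -4599/2024

Δ: Δ0=7, Δ1=-2, Δ2=-1, Δ3=1/2
row 1: diag=6, rhs=-54; c'=1/3, d'=-9
row 2: denom=10−2·1/3=28/3; d'=(6−2·-9)/(28/3)=18/7
row 3: denom=10−3·9/28=253/28; d'=(9−3·18/7)/(253/28)=36/253
back: M3=36/253
back: M2=18/7−9/28·36/253=639/253
back: M1=-9−1/3·639/253=-2490/253
M: M0=0, M1=-2490/253, M2=639/253, M3=36/253, M4=0
seg 0: a=-3, c=M0/2=0, d=(M1−M0)/(6·1)=-415/253, b=Δ0−h0·(2M0+M1)/6=2186/253
seg 1: a=4, c=M1/2=-1245/253, d=(M2−M1)/(6·2)=1043/1012, b=Δ1−h1·(2M1+M2)/6=941/253
seg 2: a=0, c=M2/2=639/506, d=(M3−M2)/(6·3)=-67/506, b=Δ2−h2·(2M2+M3)/6=-910/253
seg 3: a=-3, c=M3/2=18/253, d=(M4−M3)/(6·2)=-3/253, b=Δ3−h3·(2M3+M4)/6=205/506
t_q=15/2 → seg 3, τ=3/2; S=-3+205/506·τ+18/253·τ²+-3/253·τ³=-4599/2024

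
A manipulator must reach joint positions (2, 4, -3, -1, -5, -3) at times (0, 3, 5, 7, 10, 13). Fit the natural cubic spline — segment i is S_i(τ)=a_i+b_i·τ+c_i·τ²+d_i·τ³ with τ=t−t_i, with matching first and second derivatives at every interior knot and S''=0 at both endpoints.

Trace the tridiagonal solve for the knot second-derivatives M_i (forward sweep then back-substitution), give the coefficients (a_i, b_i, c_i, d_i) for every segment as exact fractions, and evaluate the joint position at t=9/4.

Δ: Δ0=2/3, Δ1=-7/2, Δ2=1, Δ3=-4/3, Δ4=2/3
row 1: diag=10, rhs=-25; c'=1/5, d'=-5/2
row 2: denom=8−2·1/5=38/5; d'=(27−2·-5/2)/(38/5)=80/19
row 3: denom=10−2·5/19=180/19; d'=(-14−2·80/19)/(180/19)=-71/30
row 4: denom=12−3·19/60=221/20; d'=(12−3·-71/30)/(221/20)=382/221
back: M4=382/221
back: M3=-71/30−19/60·382/221=-644/221
back: M2=80/19−5/19·-644/221=1100/221
back: M1=-5/2−1/5·1100/221=-1545/442
M: M0=0, M1=-1545/442, M2=1100/221, M3=-644/221, M4=382/221, M5=0
seg 0: a=2, c=M0/2=0, d=(M1−M0)/(6·3)=-515/2652, b=Δ0−h0·(2M0+M1)/6=6403/2652
seg 1: a=4, c=M1/2=-1545/884, d=(M2−M1)/(6·2)=3745/5304, b=Δ1−h1·(2M1+M2)/6=-3751/1326
seg 2: a=-3, c=M2/2=550/221, d=(M3−M2)/(6·2)=-436/663, b=Δ2−h2·(2M2+M3)/6=-893/663
seg 3: a=-1, c=M3/2=-322/221, d=(M4−M3)/(6·3)=57/221, b=Δ3−h3·(2M3+M4)/6=475/663
seg 4: a=-5, c=M4/2=191/221, d=(M5−M4)/(6·3)=-191/1989, b=Δ4−h4·(2M4+M5)/6=-704/663
t_q=9/4 → seg 0, τ=9/4; S=2+6403/2652·τ+0·τ²+-515/2652·τ³=295351/56576

  seg 0: a=2 b=6403/2652 c=0 d=-515/2652
  seg 1: a=4 b=-3751/1326 c=-1545/884 d=3745/5304
  seg 2: a=-3 b=-893/663 c=550/221 d=-436/663
  seg 3: a=-1 b=475/663 c=-322/221 d=57/221
  seg 4: a=-5 b=-704/663 c=191/221 d=-191/1989
S(9/4) = 295351/56576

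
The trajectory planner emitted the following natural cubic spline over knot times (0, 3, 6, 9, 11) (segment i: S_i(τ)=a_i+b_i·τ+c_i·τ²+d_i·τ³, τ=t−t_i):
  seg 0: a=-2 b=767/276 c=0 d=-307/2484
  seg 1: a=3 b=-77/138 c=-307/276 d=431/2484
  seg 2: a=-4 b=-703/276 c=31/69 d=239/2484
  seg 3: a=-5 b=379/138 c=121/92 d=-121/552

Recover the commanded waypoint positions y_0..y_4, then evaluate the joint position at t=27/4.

y_0=-2 y_1=3 y_2=-4 y_3=-5 y_4=4
S(27/4) = -33073/5888

y_0 = S_0(0) = a_0 = -2
y_1 = S_1(0) = a_1 = 3
y_2 = S_2(0) = a_2 = -4
y_3 = S_3(0) = a_3 = -5
y_4 = S_3(2) = 4
t_q=27/4 is in segment 2 (τ=3/4); S_2(τ)=-33073/5888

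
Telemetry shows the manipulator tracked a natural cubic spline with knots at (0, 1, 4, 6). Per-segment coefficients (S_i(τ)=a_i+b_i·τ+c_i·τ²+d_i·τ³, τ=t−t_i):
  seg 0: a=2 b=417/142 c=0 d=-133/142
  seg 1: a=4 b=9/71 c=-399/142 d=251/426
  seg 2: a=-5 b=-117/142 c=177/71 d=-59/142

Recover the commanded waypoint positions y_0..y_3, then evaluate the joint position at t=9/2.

y_0=2 y_1=4 y_2=-5 y_3=0
S(9/2) = -5499/1136

y_0 = S_0(0) = a_0 = 2
y_1 = S_1(0) = a_1 = 4
y_2 = S_2(0) = a_2 = -5
y_3 = S_2(2) = 0
t_q=9/2 is in segment 2 (τ=1/2); S_2(τ)=-5499/1136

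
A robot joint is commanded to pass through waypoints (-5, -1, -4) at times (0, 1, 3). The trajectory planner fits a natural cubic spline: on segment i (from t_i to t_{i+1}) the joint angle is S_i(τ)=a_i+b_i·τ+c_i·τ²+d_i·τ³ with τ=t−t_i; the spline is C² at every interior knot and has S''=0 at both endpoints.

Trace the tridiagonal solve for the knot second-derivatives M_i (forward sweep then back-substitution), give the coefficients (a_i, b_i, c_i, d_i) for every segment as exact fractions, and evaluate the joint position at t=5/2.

Δ: Δ0=4, Δ1=-3/2
row 1: diag=6, rhs=-33; c'=1/3, d'=-11/2
back: M1=-11/2
M: M0=0, M1=-11/2, M2=0
seg 0: a=-5, c=M0/2=0, d=(M1−M0)/(6·1)=-11/12, b=Δ0−h0·(2M0+M1)/6=59/12
seg 1: a=-1, c=M1/2=-11/4, d=(M2−M1)/(6·2)=11/24, b=Δ1−h1·(2M1+M2)/6=13/6
t_q=5/2 → seg 1, τ=3/2; S=-1+13/6·τ+-11/4·τ²+11/24·τ³=-153/64

  seg 0: a=-5 b=59/12 c=0 d=-11/12
  seg 1: a=-1 b=13/6 c=-11/4 d=11/24
S(5/2) = -153/64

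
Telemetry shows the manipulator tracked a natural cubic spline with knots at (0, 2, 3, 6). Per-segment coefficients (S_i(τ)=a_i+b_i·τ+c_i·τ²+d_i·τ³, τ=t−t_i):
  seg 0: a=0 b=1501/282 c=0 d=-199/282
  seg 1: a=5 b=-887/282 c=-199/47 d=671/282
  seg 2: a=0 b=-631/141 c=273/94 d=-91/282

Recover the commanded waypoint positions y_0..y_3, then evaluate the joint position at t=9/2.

y_0=0 y_1=5 y_2=0 y_3=4
S(9/2) = -953/752

y_0 = S_0(0) = a_0 = 0
y_1 = S_1(0) = a_1 = 5
y_2 = S_2(0) = a_2 = 0
y_3 = S_2(3) = 4
t_q=9/2 is in segment 2 (τ=3/2); S_2(τ)=-953/752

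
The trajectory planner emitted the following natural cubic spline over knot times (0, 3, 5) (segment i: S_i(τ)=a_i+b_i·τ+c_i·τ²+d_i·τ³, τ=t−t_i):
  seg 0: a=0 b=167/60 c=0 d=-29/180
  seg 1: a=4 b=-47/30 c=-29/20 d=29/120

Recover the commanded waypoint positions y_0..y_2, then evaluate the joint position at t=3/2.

y_0 = S_0(0) = a_0 = 0
y_1 = S_1(0) = a_1 = 4
y_2 = S_1(2) = -3
t_q=3/2 is in segment 0 (τ=3/2); S_0(τ)=581/160

y_0=0 y_1=4 y_2=-3
S(3/2) = 581/160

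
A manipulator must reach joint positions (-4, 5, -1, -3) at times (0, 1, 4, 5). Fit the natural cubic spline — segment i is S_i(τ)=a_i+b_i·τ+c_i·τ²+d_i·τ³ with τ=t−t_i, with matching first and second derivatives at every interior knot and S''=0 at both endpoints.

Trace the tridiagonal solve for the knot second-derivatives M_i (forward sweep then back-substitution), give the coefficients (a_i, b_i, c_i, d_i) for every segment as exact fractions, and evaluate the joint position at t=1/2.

  seg 0: a=-4 b=53/5 c=0 d=-8/5
  seg 1: a=5 b=29/5 c=-24/5 d=11/15
  seg 2: a=-1 b=-16/5 c=9/5 d=-3/5
S(1/2) = 11/10

Δ: Δ0=9, Δ1=-2, Δ2=-2
row 1: diag=8, rhs=-66; c'=3/8, d'=-33/4
row 2: denom=8−3·3/8=55/8; d'=(0−3·-33/4)/(55/8)=18/5
back: M2=18/5
back: M1=-33/4−3/8·18/5=-48/5
M: M0=0, M1=-48/5, M2=18/5, M3=0
seg 0: a=-4, c=M0/2=0, d=(M1−M0)/(6·1)=-8/5, b=Δ0−h0·(2M0+M1)/6=53/5
seg 1: a=5, c=M1/2=-24/5, d=(M2−M1)/(6·3)=11/15, b=Δ1−h1·(2M1+M2)/6=29/5
seg 2: a=-1, c=M2/2=9/5, d=(M3−M2)/(6·1)=-3/5, b=Δ2−h2·(2M2+M3)/6=-16/5
t_q=1/2 → seg 0, τ=1/2; S=-4+53/5·τ+0·τ²+-8/5·τ³=11/10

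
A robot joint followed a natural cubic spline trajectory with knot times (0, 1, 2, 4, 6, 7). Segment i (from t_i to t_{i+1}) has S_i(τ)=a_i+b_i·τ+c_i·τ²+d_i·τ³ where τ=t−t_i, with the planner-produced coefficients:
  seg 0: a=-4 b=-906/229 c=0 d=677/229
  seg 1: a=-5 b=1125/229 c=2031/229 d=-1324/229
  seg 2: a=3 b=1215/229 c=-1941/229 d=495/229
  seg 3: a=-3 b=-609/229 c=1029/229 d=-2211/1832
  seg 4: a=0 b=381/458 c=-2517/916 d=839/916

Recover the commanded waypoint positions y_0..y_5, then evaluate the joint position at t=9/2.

y_0=-4 y_1=-5 y_2=3 y_3=-3 y_4=0 y_5=-1
S(9/2) = -49203/14656

y_0 = S_0(0) = a_0 = -4
y_1 = S_1(0) = a_1 = -5
y_2 = S_2(0) = a_2 = 3
y_3 = S_3(0) = a_3 = -3
y_4 = S_4(0) = a_4 = 0
y_5 = S_4(1) = -1
t_q=9/2 is in segment 3 (τ=1/2); S_3(τ)=-49203/14656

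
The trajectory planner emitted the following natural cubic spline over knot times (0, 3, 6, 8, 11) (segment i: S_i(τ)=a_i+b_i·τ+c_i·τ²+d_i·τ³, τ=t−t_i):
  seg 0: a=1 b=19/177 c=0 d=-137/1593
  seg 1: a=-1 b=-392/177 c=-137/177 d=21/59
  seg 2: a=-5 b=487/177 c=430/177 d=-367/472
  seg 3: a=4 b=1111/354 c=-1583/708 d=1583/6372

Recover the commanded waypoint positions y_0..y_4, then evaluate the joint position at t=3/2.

y_0 = S_0(0) = a_0 = 1
y_1 = S_1(0) = a_1 = -1
y_2 = S_2(0) = a_2 = -5
y_3 = S_3(0) = a_3 = 4
y_4 = S_3(3) = 0
t_q=3/2 is in segment 0 (τ=3/2); S_0(τ)=411/472

y_0=1 y_1=-1 y_2=-5 y_3=4 y_4=0
S(3/2) = 411/472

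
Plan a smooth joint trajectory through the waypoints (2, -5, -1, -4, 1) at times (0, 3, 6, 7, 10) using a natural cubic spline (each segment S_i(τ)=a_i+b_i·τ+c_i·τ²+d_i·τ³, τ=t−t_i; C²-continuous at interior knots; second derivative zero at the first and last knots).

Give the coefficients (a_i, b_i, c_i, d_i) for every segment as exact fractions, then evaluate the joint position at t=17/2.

Δ: Δ0=-7/3, Δ1=4/3, Δ2=-3, Δ3=5/3
row 1: diag=12, rhs=22; c'=1/4, d'=11/6
row 2: denom=8−3·1/4=29/4; d'=(-26−3·11/6)/(29/4)=-126/29
row 3: denom=8−1·4/29=228/29; d'=(28−1·-126/29)/(228/29)=469/114
back: M3=469/114
back: M2=-126/29−4/29·469/114=-280/57
back: M1=11/6−1/4·-280/57=349/114
M: M0=0, M1=349/114, M2=-280/57, M3=469/114, M4=0
seg 0: a=2, c=M0/2=0, d=(M1−M0)/(6·3)=349/2052, b=Δ0−h0·(2M0+M1)/6=-881/228
seg 1: a=-5, c=M1/2=349/228, d=(M2−M1)/(6·3)=-101/228, b=Δ1−h1·(2M1+M2)/6=83/114
seg 2: a=-1, c=M2/2=-140/57, d=(M3−M2)/(6·1)=343/228, b=Δ2−h2·(2M2+M3)/6=-467/228
seg 3: a=-4, c=M3/2=469/228, d=(M4−M3)/(6·3)=-469/2052, b=Δ3−h3·(2M3+M4)/6=-93/38
t_q=17/2 → seg 3, τ=3/2; S=-4+-93/38·τ+469/228·τ²+-469/2052·τ³=-2319/608

  seg 0: a=2 b=-881/228 c=0 d=349/2052
  seg 1: a=-5 b=83/114 c=349/228 d=-101/228
  seg 2: a=-1 b=-467/228 c=-140/57 d=343/228
  seg 3: a=-4 b=-93/38 c=469/228 d=-469/2052
S(17/2) = -2319/608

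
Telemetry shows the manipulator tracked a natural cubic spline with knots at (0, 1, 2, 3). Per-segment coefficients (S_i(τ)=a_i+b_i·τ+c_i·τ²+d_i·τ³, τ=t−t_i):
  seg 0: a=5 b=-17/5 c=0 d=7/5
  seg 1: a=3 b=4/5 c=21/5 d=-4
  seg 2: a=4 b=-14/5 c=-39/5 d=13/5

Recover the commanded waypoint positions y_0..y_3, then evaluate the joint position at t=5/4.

y_0=5 y_1=3 y_2=4 y_3=-4
S(5/4) = 17/5

y_0 = S_0(0) = a_0 = 5
y_1 = S_1(0) = a_1 = 3
y_2 = S_2(0) = a_2 = 4
y_3 = S_2(1) = -4
t_q=5/4 is in segment 1 (τ=1/4); S_1(τ)=17/5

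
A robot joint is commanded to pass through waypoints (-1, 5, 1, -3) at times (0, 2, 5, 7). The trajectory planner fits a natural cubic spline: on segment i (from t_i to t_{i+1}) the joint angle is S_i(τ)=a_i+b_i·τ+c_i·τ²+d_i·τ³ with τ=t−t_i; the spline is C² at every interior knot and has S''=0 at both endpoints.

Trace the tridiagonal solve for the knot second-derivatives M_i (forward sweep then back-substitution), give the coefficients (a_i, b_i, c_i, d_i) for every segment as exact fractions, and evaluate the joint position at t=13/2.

Δ: Δ0=3, Δ1=-4/3, Δ2=-2
row 1: diag=10, rhs=-26; c'=3/10, d'=-13/5
row 2: denom=10−3·3/10=91/10; d'=(-4−3·-13/5)/(91/10)=38/91
back: M2=38/91
back: M1=-13/5−3/10·38/91=-248/91
M: M0=0, M1=-248/91, M2=38/91, M3=0
seg 0: a=-1, c=M0/2=0, d=(M1−M0)/(6·2)=-62/273, b=Δ0−h0·(2M0+M1)/6=1067/273
seg 1: a=5, c=M1/2=-124/91, d=(M2−M1)/(6·3)=11/63, b=Δ1−h1·(2M1+M2)/6=323/273
seg 2: a=1, c=M2/2=19/91, d=(M3−M2)/(6·2)=-19/546, b=Δ2−h2·(2M2+M3)/6=-622/273
t_q=13/2 → seg 2, τ=3/2; S=1+-622/273·τ+19/91·τ²+-19/546·τ³=-3007/1456

  seg 0: a=-1 b=1067/273 c=0 d=-62/273
  seg 1: a=5 b=323/273 c=-124/91 d=11/63
  seg 2: a=1 b=-622/273 c=19/91 d=-19/546
S(13/2) = -3007/1456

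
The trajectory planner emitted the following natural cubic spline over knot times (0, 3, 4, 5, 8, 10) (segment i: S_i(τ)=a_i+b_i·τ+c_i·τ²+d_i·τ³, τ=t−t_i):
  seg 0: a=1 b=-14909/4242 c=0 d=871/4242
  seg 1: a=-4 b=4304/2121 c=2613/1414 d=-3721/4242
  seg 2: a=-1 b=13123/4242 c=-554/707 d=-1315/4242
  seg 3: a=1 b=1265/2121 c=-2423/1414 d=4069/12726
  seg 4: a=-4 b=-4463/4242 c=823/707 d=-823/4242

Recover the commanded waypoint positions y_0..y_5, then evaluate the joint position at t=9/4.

y_0 = S_0(0) = a_0 = 1
y_1 = S_1(0) = a_1 = -4
y_2 = S_2(0) = a_2 = -1
y_3 = S_3(0) = a_3 = 1
y_4 = S_4(0) = a_4 = -4
y_5 = S_4(2) = -3
t_q=9/4 is in segment 0 (τ=9/4); S_0(τ)=-59069/12928

y_0=1 y_1=-4 y_2=-1 y_3=1 y_4=-4 y_5=-3
S(9/4) = -59069/12928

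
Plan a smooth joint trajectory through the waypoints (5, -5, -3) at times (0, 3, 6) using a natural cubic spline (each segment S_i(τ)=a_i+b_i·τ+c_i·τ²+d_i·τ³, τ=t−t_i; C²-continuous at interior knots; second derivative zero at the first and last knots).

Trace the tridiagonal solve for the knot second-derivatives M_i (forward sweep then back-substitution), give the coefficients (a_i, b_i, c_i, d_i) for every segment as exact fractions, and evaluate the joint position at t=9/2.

  seg 0: a=5 b=-13/3 c=0 d=1/9
  seg 1: a=-5 b=-4/3 c=1 d=-1/9
S(9/2) = -41/8

Δ: Δ0=-10/3, Δ1=2/3
row 1: diag=12, rhs=24; c'=1/4, d'=2
back: M1=2
M: M0=0, M1=2, M2=0
seg 0: a=5, c=M0/2=0, d=(M1−M0)/(6·3)=1/9, b=Δ0−h0·(2M0+M1)/6=-13/3
seg 1: a=-5, c=M1/2=1, d=(M2−M1)/(6·3)=-1/9, b=Δ1−h1·(2M1+M2)/6=-4/3
t_q=9/2 → seg 1, τ=3/2; S=-5+-4/3·τ+1·τ²+-1/9·τ³=-41/8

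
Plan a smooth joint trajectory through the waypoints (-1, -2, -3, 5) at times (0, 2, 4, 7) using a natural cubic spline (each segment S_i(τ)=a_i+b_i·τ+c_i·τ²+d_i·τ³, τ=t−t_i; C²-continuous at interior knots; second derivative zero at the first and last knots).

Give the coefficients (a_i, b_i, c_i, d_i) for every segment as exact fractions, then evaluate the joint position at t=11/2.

  seg 0: a=-1 b=-1/3 c=0 d=-1/24
  seg 1: a=-2 b=-5/6 c=-1/4 d=5/24
  seg 2: a=-3 b=2/3 c=1 d=-1/9
S(11/2) = -1/8

Δ: Δ0=-1/2, Δ1=-1/2, Δ2=8/3
row 1: diag=8, rhs=0; c'=1/4, d'=0
row 2: denom=10−2·1/4=19/2; d'=(19−2·0)/(19/2)=2
back: M2=2
back: M1=0−1/4·2=-1/2
M: M0=0, M1=-1/2, M2=2, M3=0
seg 0: a=-1, c=M0/2=0, d=(M1−M0)/(6·2)=-1/24, b=Δ0−h0·(2M0+M1)/6=-1/3
seg 1: a=-2, c=M1/2=-1/4, d=(M2−M1)/(6·2)=5/24, b=Δ1−h1·(2M1+M2)/6=-5/6
seg 2: a=-3, c=M2/2=1, d=(M3−M2)/(6·3)=-1/9, b=Δ2−h2·(2M2+M3)/6=2/3
t_q=11/2 → seg 2, τ=3/2; S=-3+2/3·τ+1·τ²+-1/9·τ³=-1/8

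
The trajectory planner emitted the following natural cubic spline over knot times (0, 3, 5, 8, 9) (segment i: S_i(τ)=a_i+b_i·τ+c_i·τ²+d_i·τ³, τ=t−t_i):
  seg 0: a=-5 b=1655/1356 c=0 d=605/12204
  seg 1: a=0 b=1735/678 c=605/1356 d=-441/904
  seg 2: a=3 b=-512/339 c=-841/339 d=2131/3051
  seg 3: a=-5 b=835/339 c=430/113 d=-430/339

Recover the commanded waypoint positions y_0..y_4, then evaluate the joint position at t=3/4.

y_0=-5 y_1=0 y_2=3 y_3=-5 y_4=0
S(3/4) = -117555/28928

y_0 = S_0(0) = a_0 = -5
y_1 = S_1(0) = a_1 = 0
y_2 = S_2(0) = a_2 = 3
y_3 = S_3(0) = a_3 = -5
y_4 = S_3(1) = 0
t_q=3/4 is in segment 0 (τ=3/4); S_0(τ)=-117555/28928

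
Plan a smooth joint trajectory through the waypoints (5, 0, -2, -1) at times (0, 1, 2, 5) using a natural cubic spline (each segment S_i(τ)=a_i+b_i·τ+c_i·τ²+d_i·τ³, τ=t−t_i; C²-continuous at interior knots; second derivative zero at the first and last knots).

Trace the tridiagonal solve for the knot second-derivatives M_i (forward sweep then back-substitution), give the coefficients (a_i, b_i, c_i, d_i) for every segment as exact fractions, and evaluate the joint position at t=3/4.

  seg 0: a=5 b=-530/93 c=0 d=65/93
  seg 1: a=0 b=-335/93 c=65/31 d=-46/93
  seg 2: a=-2 b=-83/93 c=19/31 d=-19/279
S(3/4) = 2025/1984

Δ: Δ0=-5, Δ1=-2, Δ2=1/3
row 1: diag=4, rhs=18; c'=1/4, d'=9/2
row 2: denom=8−1·1/4=31/4; d'=(14−1·9/2)/(31/4)=38/31
back: M2=38/31
back: M1=9/2−1/4·38/31=130/31
M: M0=0, M1=130/31, M2=38/31, M3=0
seg 0: a=5, c=M0/2=0, d=(M1−M0)/(6·1)=65/93, b=Δ0−h0·(2M0+M1)/6=-530/93
seg 1: a=0, c=M1/2=65/31, d=(M2−M1)/(6·1)=-46/93, b=Δ1−h1·(2M1+M2)/6=-335/93
seg 2: a=-2, c=M2/2=19/31, d=(M3−M2)/(6·3)=-19/279, b=Δ2−h2·(2M2+M3)/6=-83/93
t_q=3/4 → seg 0, τ=3/4; S=5+-530/93·τ+0·τ²+65/93·τ³=2025/1984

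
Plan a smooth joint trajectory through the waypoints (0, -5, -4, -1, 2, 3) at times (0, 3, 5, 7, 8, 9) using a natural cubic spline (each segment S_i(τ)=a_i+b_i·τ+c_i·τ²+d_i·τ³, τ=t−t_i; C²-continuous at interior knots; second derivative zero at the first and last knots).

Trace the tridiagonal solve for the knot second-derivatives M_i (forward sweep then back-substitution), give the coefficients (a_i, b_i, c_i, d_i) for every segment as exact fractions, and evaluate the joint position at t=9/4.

Δ: Δ0=-5/3, Δ1=1/2, Δ2=3/2, Δ3=3, Δ4=1
row 1: diag=10, rhs=13; c'=1/5, d'=13/10
row 2: denom=8−2·1/5=38/5; d'=(6−2·13/10)/(38/5)=17/38
row 3: denom=6−2·5/19=104/19; d'=(9−2·17/38)/(104/19)=77/52
row 4: denom=4−1·19/104=397/104; d'=(-12−1·77/52)/(397/104)=-1402/397
back: M4=-1402/397
back: M3=77/52−19/104·-1402/397=844/397
back: M2=17/38−5/19·844/397=-89/794
back: M1=13/10−1/5·-89/794=525/397
M: M0=0, M1=525/397, M2=-89/794, M3=844/397, M4=-1402/397, M5=0
seg 0: a=0, c=M0/2=0, d=(M1−M0)/(6·3)=175/2382, b=Δ0−h0·(2M0+M1)/6=-5545/2382
seg 1: a=-5, c=M1/2=525/794, d=(M2−M1)/(6·2)=-1139/9528, b=Δ1−h1·(2M1+M2)/6=-410/1191
seg 2: a=-4, c=M2/2=-89/1588, d=(M3−M2)/(6·2)=1777/9528, b=Δ2−h2·(2M2+M3)/6=2063/2382
seg 3: a=-1, c=M3/2=422/397, d=(M4−M3)/(6·1)=-1123/1191, b=Δ3−h3·(2M3+M4)/6=3430/1191
seg 4: a=2, c=M4/2=-701/397, d=(M5−M4)/(6·1)=701/1191, b=Δ4−h4·(2M4+M5)/6=2593/1191
t_q=9/4 → seg 0, τ=9/4; S=0+-5545/2382·τ+0·τ²+175/2382·τ³=-223635/50816

  seg 0: a=0 b=-5545/2382 c=0 d=175/2382
  seg 1: a=-5 b=-410/1191 c=525/794 d=-1139/9528
  seg 2: a=-4 b=2063/2382 c=-89/1588 d=1777/9528
  seg 3: a=-1 b=3430/1191 c=422/397 d=-1123/1191
  seg 4: a=2 b=2593/1191 c=-701/397 d=701/1191
S(9/4) = -223635/50816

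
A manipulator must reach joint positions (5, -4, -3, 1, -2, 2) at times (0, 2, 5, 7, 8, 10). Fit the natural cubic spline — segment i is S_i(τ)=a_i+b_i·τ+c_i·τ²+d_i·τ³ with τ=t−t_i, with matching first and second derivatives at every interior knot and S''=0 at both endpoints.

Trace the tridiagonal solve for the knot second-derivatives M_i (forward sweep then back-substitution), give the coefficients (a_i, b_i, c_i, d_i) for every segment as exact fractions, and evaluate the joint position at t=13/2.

  seg 0: a=5 b=-4937/930 c=0 d=94/465
  seg 1: a=-4 b=-2681/930 c=188/155 d=-131/2790
  seg 2: a=-3 b=1454/465 c=49/62 d=-1259/1860
  seg 3: a=1 b=-853/465 c=-507/155 d=979/465
  seg 4: a=-2 b=-958/465 c=472/155 d=-236/465
S(13/2) = 5873/4960

Δ: Δ0=-9/2, Δ1=1/3, Δ2=2, Δ3=-3, Δ4=2
row 1: diag=10, rhs=29; c'=3/10, d'=29/10
row 2: denom=10−3·3/10=91/10; d'=(10−3·29/10)/(91/10)=1/7
row 3: denom=6−2·20/91=506/91; d'=(-30−2·1/7)/(506/91)=-1378/253
row 4: denom=6−1·91/506=2945/506; d'=(30−1·-1378/253)/(2945/506)=944/155
back: M4=944/155
back: M3=-1378/253−91/506·944/155=-1014/155
back: M2=1/7−20/91·-1014/155=49/31
back: M1=29/10−3/10·49/31=376/155
M: M0=0, M1=376/155, M2=49/31, M3=-1014/155, M4=944/155, M5=0
seg 0: a=5, c=M0/2=0, d=(M1−M0)/(6·2)=94/465, b=Δ0−h0·(2M0+M1)/6=-4937/930
seg 1: a=-4, c=M1/2=188/155, d=(M2−M1)/(6·3)=-131/2790, b=Δ1−h1·(2M1+M2)/6=-2681/930
seg 2: a=-3, c=M2/2=49/62, d=(M3−M2)/(6·2)=-1259/1860, b=Δ2−h2·(2M2+M3)/6=1454/465
seg 3: a=1, c=M3/2=-507/155, d=(M4−M3)/(6·1)=979/465, b=Δ3−h3·(2M3+M4)/6=-853/465
seg 4: a=-2, c=M4/2=472/155, d=(M5−M4)/(6·2)=-236/465, b=Δ4−h4·(2M4+M5)/6=-958/465
t_q=13/2 → seg 2, τ=3/2; S=-3+1454/465·τ+49/62·τ²+-1259/1860·τ³=5873/4960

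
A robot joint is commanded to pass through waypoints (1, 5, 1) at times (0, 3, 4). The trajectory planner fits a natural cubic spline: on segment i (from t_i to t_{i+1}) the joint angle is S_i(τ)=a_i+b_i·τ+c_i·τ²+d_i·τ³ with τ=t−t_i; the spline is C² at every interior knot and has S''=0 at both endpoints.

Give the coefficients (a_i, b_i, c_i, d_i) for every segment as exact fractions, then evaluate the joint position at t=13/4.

Δ: Δ0=4/3, Δ1=-4
row 1: diag=8, rhs=-32; c'=1/8, d'=-4
back: M1=-4
M: M0=0, M1=-4, M2=0
seg 0: a=1, c=M0/2=0, d=(M1−M0)/(6·3)=-2/9, b=Δ0−h0·(2M0+M1)/6=10/3
seg 1: a=5, c=M1/2=-2, d=(M2−M1)/(6·1)=2/3, b=Δ1−h1·(2M1+M2)/6=-8/3
t_q=13/4 → seg 1, τ=1/4; S=5+-8/3·τ+-2·τ²+2/3·τ³=135/32

  seg 0: a=1 b=10/3 c=0 d=-2/9
  seg 1: a=5 b=-8/3 c=-2 d=2/3
S(13/4) = 135/32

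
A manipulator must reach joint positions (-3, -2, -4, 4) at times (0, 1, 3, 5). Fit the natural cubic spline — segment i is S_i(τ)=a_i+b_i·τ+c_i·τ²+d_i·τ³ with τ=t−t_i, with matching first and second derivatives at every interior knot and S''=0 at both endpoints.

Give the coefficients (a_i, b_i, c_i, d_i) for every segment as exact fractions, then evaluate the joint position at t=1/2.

  seg 0: a=-3 b=35/22 c=0 d=-13/22
  seg 1: a=-2 b=-2/11 c=-39/22 d=15/22
  seg 2: a=-4 b=10/11 c=51/22 d=-17/44
S(1/2) = -401/176

Δ: Δ0=1, Δ1=-1, Δ2=4
row 1: diag=6, rhs=-12; c'=1/3, d'=-2
row 2: denom=8−2·1/3=22/3; d'=(30−2·-2)/(22/3)=51/11
back: M2=51/11
back: M1=-2−1/3·51/11=-39/11
M: M0=0, M1=-39/11, M2=51/11, M3=0
seg 0: a=-3, c=M0/2=0, d=(M1−M0)/(6·1)=-13/22, b=Δ0−h0·(2M0+M1)/6=35/22
seg 1: a=-2, c=M1/2=-39/22, d=(M2−M1)/(6·2)=15/22, b=Δ1−h1·(2M1+M2)/6=-2/11
seg 2: a=-4, c=M2/2=51/22, d=(M3−M2)/(6·2)=-17/44, b=Δ2−h2·(2M2+M3)/6=10/11
t_q=1/2 → seg 0, τ=1/2; S=-3+35/22·τ+0·τ²+-13/22·τ³=-401/176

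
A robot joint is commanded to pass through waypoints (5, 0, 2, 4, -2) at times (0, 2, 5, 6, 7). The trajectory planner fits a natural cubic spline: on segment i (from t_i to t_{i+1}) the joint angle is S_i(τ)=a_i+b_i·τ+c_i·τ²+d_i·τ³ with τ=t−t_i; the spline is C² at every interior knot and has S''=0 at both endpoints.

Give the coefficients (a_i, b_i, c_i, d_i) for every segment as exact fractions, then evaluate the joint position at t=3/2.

  seg 0: a=5 b=-1202/411 c=0 d=349/3288
  seg 1: a=0 b=-1357/822 c=349/548 d=223/4932
  seg 2: a=2 b=5575/1644 c=143/137 d=-4003/1644
  seg 3: a=4 b=-1501/822 c=-3431/548 d=3431/1644
S(3/2) = 8517/8768

Δ: Δ0=-5/2, Δ1=2/3, Δ2=2, Δ3=-6
row 1: diag=10, rhs=19; c'=3/10, d'=19/10
row 2: denom=8−3·3/10=71/10; d'=(8−3·19/10)/(71/10)=23/71
row 3: denom=4−1·10/71=274/71; d'=(-48−1·23/71)/(274/71)=-3431/274
back: M3=-3431/274
back: M2=23/71−10/71·-3431/274=286/137
back: M1=19/10−3/10·286/137=349/274
M: M0=0, M1=349/274, M2=286/137, M3=-3431/274, M4=0
seg 0: a=5, c=M0/2=0, d=(M1−M0)/(6·2)=349/3288, b=Δ0−h0·(2M0+M1)/6=-1202/411
seg 1: a=0, c=M1/2=349/548, d=(M2−M1)/(6·3)=223/4932, b=Δ1−h1·(2M1+M2)/6=-1357/822
seg 2: a=2, c=M2/2=143/137, d=(M3−M2)/(6·1)=-4003/1644, b=Δ2−h2·(2M2+M3)/6=5575/1644
seg 3: a=4, c=M3/2=-3431/548, d=(M4−M3)/(6·1)=3431/1644, b=Δ3−h3·(2M3+M4)/6=-1501/822
t_q=3/2 → seg 0, τ=3/2; S=5+-1202/411·τ+0·τ²+349/3288·τ³=8517/8768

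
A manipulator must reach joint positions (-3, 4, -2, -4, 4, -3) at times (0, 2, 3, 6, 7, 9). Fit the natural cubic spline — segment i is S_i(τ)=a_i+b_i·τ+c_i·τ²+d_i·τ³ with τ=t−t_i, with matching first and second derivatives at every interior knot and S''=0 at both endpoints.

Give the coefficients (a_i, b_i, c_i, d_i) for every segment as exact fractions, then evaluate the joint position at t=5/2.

  seg 0: a=-3 b=15403/2262 c=0 d=-3743/4524
  seg 1: a=4 b=-7055/2262 c=-3743/754 d=2356/1131
  seg 2: a=-2 b=-15377/2262 c=969/754 d=22/87
  seg 3: a=-4 b=17509/2262 c=2685/754 d=-3734/1131
  seg 4: a=4 b=11215/2262 c=-4783/754 d=4783/4524
S(5/2) = 4403/3016

Δ: Δ0=7/2, Δ1=-6, Δ2=-2/3, Δ3=8, Δ4=-7/2
row 1: diag=6, rhs=-57; c'=1/6, d'=-19/2
row 2: denom=8−1·1/6=47/6; d'=(32−1·-19/2)/(47/6)=249/47
row 3: denom=8−3·18/47=322/47; d'=(52−3·249/47)/(322/47)=1697/322
row 4: denom=6−1·47/322=1885/322; d'=(-69−1·1697/322)/(1885/322)=-4783/377
back: M4=-4783/377
back: M3=1697/322−47/322·-4783/377=2685/377
back: M2=249/47−18/47·2685/377=969/377
back: M1=-19/2−1/6·969/377=-3743/377
M: M0=0, M1=-3743/377, M2=969/377, M3=2685/377, M4=-4783/377, M5=0
seg 0: a=-3, c=M0/2=0, d=(M1−M0)/(6·2)=-3743/4524, b=Δ0−h0·(2M0+M1)/6=15403/2262
seg 1: a=4, c=M1/2=-3743/754, d=(M2−M1)/(6·1)=2356/1131, b=Δ1−h1·(2M1+M2)/6=-7055/2262
seg 2: a=-2, c=M2/2=969/754, d=(M3−M2)/(6·3)=22/87, b=Δ2−h2·(2M2+M3)/6=-15377/2262
seg 3: a=-4, c=M3/2=2685/754, d=(M4−M3)/(6·1)=-3734/1131, b=Δ3−h3·(2M3+M4)/6=17509/2262
seg 4: a=4, c=M4/2=-4783/754, d=(M5−M4)/(6·2)=4783/4524, b=Δ4−h4·(2M4+M5)/6=11215/2262
t_q=5/2 → seg 1, τ=1/2; S=4+-7055/2262·τ+-3743/754·τ²+2356/1131·τ³=4403/3016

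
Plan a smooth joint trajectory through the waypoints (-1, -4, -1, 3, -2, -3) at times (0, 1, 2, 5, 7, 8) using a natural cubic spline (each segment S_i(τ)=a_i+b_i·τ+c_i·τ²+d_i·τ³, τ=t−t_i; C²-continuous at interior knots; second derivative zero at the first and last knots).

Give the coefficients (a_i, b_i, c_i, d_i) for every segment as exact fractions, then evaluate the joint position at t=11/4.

  seg 0: a=-1 b=-10409/2280 c=0 d=3569/2280
  seg 1: a=-4 b=149/1140 c=3569/760 d=-833/456
  seg 2: a=-1 b=9217/2280 c=-149/190 d=-271/6840
  seg 3: a=3 b=-395/228 c=-867/760 d=863/2280
  seg 4: a=-2 b=-1999/1140 c=859/760 d=-859/2280
S(11/4) = 76563/48640

Δ: Δ0=-3, Δ1=3, Δ2=4/3, Δ3=-5/2, Δ4=-1
row 1: diag=4, rhs=36; c'=1/4, d'=9
row 2: denom=8−1·1/4=31/4; d'=(-10−1·9)/(31/4)=-76/31
row 3: denom=10−3·12/31=274/31; d'=(-23−3·-76/31)/(274/31)=-485/274
row 4: denom=6−2·31/137=760/137; d'=(9−2·-485/274)/(760/137)=859/380
back: M4=859/380
back: M3=-485/274−31/137·859/380=-867/380
back: M2=-76/31−12/31·-867/380=-149/95
back: M1=9−1/4·-149/95=3569/380
M: M0=0, M1=3569/380, M2=-149/95, M3=-867/380, M4=859/380, M5=0
seg 0: a=-1, c=M0/2=0, d=(M1−M0)/(6·1)=3569/2280, b=Δ0−h0·(2M0+M1)/6=-10409/2280
seg 1: a=-4, c=M1/2=3569/760, d=(M2−M1)/(6·1)=-833/456, b=Δ1−h1·(2M1+M2)/6=149/1140
seg 2: a=-1, c=M2/2=-149/190, d=(M3−M2)/(6·3)=-271/6840, b=Δ2−h2·(2M2+M3)/6=9217/2280
seg 3: a=3, c=M3/2=-867/760, d=(M4−M3)/(6·2)=863/2280, b=Δ3−h3·(2M3+M4)/6=-395/228
seg 4: a=-2, c=M4/2=859/760, d=(M5−M4)/(6·1)=-859/2280, b=Δ4−h4·(2M4+M5)/6=-1999/1140
t_q=11/4 → seg 2, τ=3/4; S=-1+9217/2280·τ+-149/190·τ²+-271/6840·τ³=76563/48640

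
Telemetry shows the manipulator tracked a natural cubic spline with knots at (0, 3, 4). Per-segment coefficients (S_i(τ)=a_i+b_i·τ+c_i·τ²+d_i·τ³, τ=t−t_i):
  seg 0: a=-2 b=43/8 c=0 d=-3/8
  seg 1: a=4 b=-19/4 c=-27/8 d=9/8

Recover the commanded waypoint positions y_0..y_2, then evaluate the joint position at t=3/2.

y_0 = S_0(0) = a_0 = -2
y_1 = S_1(0) = a_1 = 4
y_2 = S_1(1) = -3
t_q=3/2 is in segment 0 (τ=3/2); S_0(τ)=307/64

y_0=-2 y_1=4 y_2=-3
S(3/2) = 307/64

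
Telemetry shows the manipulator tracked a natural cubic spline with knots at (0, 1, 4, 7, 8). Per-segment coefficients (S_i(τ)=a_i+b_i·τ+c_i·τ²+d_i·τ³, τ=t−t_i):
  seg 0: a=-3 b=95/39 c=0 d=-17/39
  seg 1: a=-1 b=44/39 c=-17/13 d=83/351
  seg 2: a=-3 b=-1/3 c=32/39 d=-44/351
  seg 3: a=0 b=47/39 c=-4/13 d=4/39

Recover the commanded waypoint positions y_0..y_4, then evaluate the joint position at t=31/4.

y_0 = S_0(0) = a_0 = -3
y_1 = S_1(0) = a_1 = -1
y_2 = S_2(0) = a_2 = -3
y_3 = S_3(0) = a_3 = 0
y_4 = S_3(1) = 1
t_q=31/4 is in segment 3 (τ=3/4); S_3(τ)=161/208

y_0=-3 y_1=-1 y_2=-3 y_3=0 y_4=1
S(31/4) = 161/208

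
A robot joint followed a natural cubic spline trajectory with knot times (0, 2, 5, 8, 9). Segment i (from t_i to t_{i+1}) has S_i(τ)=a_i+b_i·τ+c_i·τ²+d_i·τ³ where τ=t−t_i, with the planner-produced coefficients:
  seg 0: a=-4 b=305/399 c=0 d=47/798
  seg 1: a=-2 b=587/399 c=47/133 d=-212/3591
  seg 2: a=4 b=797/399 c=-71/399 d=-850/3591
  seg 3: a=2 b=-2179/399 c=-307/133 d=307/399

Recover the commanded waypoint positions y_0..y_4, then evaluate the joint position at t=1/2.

y_0 = S_0(0) = a_0 = -4
y_1 = S_1(0) = a_1 = -2
y_2 = S_2(0) = a_2 = 4
y_3 = S_3(0) = a_3 = 2
y_4 = S_3(1) = -5
t_q=1/2 is in segment 0 (τ=1/2); S_0(τ)=-7683/2128

y_0=-4 y_1=-2 y_2=4 y_3=2 y_4=-5
S(1/2) = -7683/2128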